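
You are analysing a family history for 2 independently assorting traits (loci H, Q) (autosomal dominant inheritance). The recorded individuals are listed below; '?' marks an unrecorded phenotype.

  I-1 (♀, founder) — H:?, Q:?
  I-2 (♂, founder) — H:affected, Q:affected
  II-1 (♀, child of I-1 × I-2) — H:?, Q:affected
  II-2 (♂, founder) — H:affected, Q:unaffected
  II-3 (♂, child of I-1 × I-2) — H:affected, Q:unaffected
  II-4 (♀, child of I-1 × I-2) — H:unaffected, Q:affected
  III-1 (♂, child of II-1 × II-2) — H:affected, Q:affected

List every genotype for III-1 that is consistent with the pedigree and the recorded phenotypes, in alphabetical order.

H/I-1 ? ·: hh|Hh
H/I-2 aff ·: Hh
H/II-1 ? I-1×I-2: hh|Hh|HH
H/II-2 aff ·: Hh|HH
H/II-3 aff I-1×I-2: Hh|HH
H/II-4 un I-1×I-2: hh
H/III-1 aff II-1×II-2: Hh|HH
⇒ H over [I-1,I-2,II-1,II-2,II-3,II-4,III-1]: 24 consistent
Q/I-1 ? ·: qq|Qq
Q/I-2 aff ·: Qq
Q/II-1 aff I-1×I-2: Qq|QQ
Q/II-2 un ·: qq
Q/II-3 un I-1×I-2: qq
Q/II-4 aff I-1×I-2: Qq|QQ
Q/III-1 aff II-1×II-2: Qq
⇒ Q over [I-1,I-2,II-1,II-2,II-3,II-4,III-1]: 5 consistent

III-1 ∈ {HH Qq, Hh Qq}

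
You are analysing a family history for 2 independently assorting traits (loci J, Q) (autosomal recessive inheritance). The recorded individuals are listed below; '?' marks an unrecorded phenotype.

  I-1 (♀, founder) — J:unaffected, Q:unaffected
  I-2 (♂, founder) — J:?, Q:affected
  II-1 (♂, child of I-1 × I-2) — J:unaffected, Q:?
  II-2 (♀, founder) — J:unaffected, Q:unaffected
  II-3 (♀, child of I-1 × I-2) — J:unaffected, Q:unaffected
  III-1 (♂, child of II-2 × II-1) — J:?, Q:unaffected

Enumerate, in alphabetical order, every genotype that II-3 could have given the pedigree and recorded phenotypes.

J/I-1 un ·: JJ|Jj
J/I-2 ? ·: JJ|Jj|jj
J/II-1 un I-1×I-2: JJ|Jj
J/II-2 un ·: JJ|Jj
J/II-3 un I-1×I-2: JJ|Jj
J/III-1 ? II-2×II-1: JJ|Jj|jj
⇒ J over [I-1,I-2,II-1,II-2,II-3,III-1]: 61 consistent
Q/I-1 un ·: QQ|Qq
Q/I-2 aff ·: qq
Q/II-1 ? I-1×I-2: Qq|qq
Q/II-2 un ·: QQ|Qq
Q/II-3 un I-1×I-2: Qq
Q/III-1 un II-2×II-1: QQ|Qq
⇒ Q over [I-1,I-2,II-1,II-2,II-3,III-1]: 10 consistent

II-3 ∈ {JJ Qq, Jj Qq}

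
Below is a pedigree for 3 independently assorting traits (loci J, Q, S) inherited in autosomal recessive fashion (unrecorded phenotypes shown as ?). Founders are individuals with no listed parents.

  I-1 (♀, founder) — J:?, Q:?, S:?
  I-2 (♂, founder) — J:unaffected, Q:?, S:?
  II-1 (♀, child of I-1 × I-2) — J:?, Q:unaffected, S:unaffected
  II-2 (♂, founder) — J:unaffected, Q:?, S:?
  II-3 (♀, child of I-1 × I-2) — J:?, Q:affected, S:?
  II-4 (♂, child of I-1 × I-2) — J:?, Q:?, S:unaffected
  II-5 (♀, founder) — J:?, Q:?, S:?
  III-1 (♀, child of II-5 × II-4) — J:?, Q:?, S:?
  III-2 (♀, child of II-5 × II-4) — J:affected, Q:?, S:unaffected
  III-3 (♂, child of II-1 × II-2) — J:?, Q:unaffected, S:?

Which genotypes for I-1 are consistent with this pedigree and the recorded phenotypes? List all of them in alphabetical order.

I-1 ∈ {JJ Qq SS, JJ Qq Ss, JJ Qq ss, JJ qq SS, JJ qq Ss, JJ qq ss, Jj Qq SS, Jj Qq Ss, Jj Qq ss, Jj qq SS, Jj qq Ss, Jj qq ss, jj Qq SS, jj Qq Ss, jj Qq ss, jj qq SS, jj qq Ss, jj qq ss}

J/I-1 ? ·: JJ|Jj|jj
J/I-2 un ·: JJ|Jj
J/II-1 ? I-1×I-2: JJ|Jj|jj
J/II-2 un ·: JJ|Jj
J/II-3 ? I-1×I-2: JJ|Jj|jj
J/II-4 ? I-1×I-2: Jj|jj
J/II-5 ? ·: Jj|jj
J/III-1 ? II-5×II-4: JJ|Jj|jj
J/III-2 aff II-5×II-4: jj
J/III-3 ? II-1×II-2: JJ|Jj|jj
⇒ J over [I-1,I-2,II-1,II-2,II-3,II-4,II-5,III-1,III-2,III-3]: 577 consistent
Q/I-1 ? ·: Qq|qq
Q/I-2 ? ·: Qq|qq
Q/II-1 un I-1×I-2: QQ|Qq
Q/II-2 ? ·: QQ|Qq|qq
Q/II-3 aff I-1×I-2: qq
Q/II-4 ? I-1×I-2: QQ|Qq|qq
Q/II-5 ? ·: QQ|Qq|qq
Q/III-1 ? II-5×II-4: QQ|Qq|qq
Q/III-2 ? II-5×II-4: QQ|Qq|qq
Q/III-3 un II-1×II-2: QQ|Qq
⇒ Q over [I-1,I-2,II-1,II-2,II-3,II-4,II-5,III-1,III-2,III-3]: 491 consistent
S/I-1 ? ·: SS|Ss|ss
S/I-2 ? ·: SS|Ss|ss
S/II-1 un I-1×I-2: SS|Ss
S/II-2 ? ·: SS|Ss|ss
S/II-3 ? I-1×I-2: SS|Ss|ss
S/II-4 un I-1×I-2: SS|Ss
S/II-5 ? ·: SS|Ss|ss
S/III-1 ? II-5×II-4: SS|Ss|ss
S/III-2 un II-5×II-4: SS|Ss
S/III-3 ? II-1×II-2: SS|Ss|ss
⇒ S over [I-1,I-2,II-1,II-2,II-3,II-4,II-5,III-1,III-2,III-3]: 1914 consistent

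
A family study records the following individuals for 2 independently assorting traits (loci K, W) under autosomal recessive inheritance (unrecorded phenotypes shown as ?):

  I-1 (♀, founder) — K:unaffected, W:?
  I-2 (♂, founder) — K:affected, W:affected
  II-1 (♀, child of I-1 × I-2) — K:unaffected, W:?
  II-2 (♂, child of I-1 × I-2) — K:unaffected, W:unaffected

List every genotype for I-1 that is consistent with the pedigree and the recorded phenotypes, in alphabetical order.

I-1 ∈ {KK WW, KK Ww, Kk WW, Kk Ww}

K/I-1 un ·: KK|Kk
K/I-2 aff ·: kk
K/II-1 un I-1×I-2: Kk
K/II-2 un I-1×I-2: Kk
⇒ K over [I-1,I-2,II-1,II-2]: 2 consistent
W/I-1 ? ·: WW|Ww
W/I-2 aff ·: ww
W/II-1 ? I-1×I-2: Ww|ww
W/II-2 un I-1×I-2: Ww
⇒ W over [I-1,I-2,II-1,II-2]: 3 consistent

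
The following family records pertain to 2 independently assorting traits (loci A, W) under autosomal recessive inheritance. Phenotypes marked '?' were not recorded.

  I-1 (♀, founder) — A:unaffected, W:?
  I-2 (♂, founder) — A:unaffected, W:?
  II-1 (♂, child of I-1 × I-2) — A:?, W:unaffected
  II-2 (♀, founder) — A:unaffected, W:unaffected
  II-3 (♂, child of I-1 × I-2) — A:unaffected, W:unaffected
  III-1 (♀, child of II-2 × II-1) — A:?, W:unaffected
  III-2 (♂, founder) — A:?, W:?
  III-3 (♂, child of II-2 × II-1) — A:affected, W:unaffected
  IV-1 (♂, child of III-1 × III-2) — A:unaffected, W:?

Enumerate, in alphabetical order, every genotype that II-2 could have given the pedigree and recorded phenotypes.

A/I-1 un ·: AA|Aa
A/I-2 un ·: AA|Aa
A/II-1 ? I-1×I-2: Aa|aa
A/II-2 un ·: Aa
A/II-3 un I-1×I-2: AA|Aa
A/III-1 ? II-2×II-1: AA|Aa|aa
A/III-2 ? ·: AA|Aa|aa
A/III-3 aff II-2×II-1: aa
A/IV-1 un III-1×III-2: AA|Aa
⇒ A over [I-1,I-2,II-1,II-2,II-3,III-1,III-2,III-3,IV-1]: 80 consistent
W/I-1 ? ·: WW|Ww|ww
W/I-2 ? ·: WW|Ww|ww
W/II-1 un I-1×I-2: WW|Ww
W/II-2 un ·: WW|Ww
W/II-3 un I-1×I-2: WW|Ww
W/III-1 un II-2×II-1: WW|Ww
W/III-2 ? ·: WW|Ww|ww
W/III-3 un II-2×II-1: WW|Ww
W/IV-1 ? III-1×III-2: WW|Ww|ww
⇒ W over [I-1,I-2,II-1,II-2,II-3,III-1,III-2,III-3,IV-1]: 622 consistent

II-2 ∈ {Aa WW, Aa Ww}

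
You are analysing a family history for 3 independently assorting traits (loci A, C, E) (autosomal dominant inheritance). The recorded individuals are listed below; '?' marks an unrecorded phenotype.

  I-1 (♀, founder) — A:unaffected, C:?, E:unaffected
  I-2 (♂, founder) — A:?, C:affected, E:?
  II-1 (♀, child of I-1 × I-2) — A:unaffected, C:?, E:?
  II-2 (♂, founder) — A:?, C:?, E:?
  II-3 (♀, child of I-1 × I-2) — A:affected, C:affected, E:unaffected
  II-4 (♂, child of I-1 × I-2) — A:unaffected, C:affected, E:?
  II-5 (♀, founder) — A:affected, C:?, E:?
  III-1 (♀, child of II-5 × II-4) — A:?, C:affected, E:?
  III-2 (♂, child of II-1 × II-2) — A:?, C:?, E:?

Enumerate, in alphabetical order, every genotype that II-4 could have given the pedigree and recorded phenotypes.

A/I-1 un ·: aa
A/I-2 ? ·: Aa
A/II-1 un I-1×I-2: aa
A/II-2 ? ·: aa|Aa|AA
A/II-3 aff I-1×I-2: Aa
A/II-4 un I-1×I-2: aa
A/II-5 aff ·: Aa|AA
A/III-1 ? II-5×II-4: aa|Aa
A/III-2 ? II-1×II-2: aa|Aa
⇒ A over [I-1,I-2,II-1,II-2,II-3,II-4,II-5,III-1,III-2]: 12 consistent
C/I-1 ? ·: cc|Cc|CC
C/I-2 aff ·: Cc|CC
C/II-1 ? I-1×I-2: cc|Cc|CC
C/II-2 ? ·: cc|Cc|CC
C/II-3 aff I-1×I-2: Cc|CC
C/II-4 aff I-1×I-2: Cc|CC
C/II-5 ? ·: cc|Cc|CC
C/III-1 aff II-5×II-4: Cc|CC
C/III-2 ? II-1×II-2: cc|Cc|CC
⇒ C over [I-1,I-2,II-1,II-2,II-3,II-4,II-5,III-1,III-2]: 772 consistent
E/I-1 un ·: ee
E/I-2 ? ·: ee|Ee
E/II-1 ? I-1×I-2: ee|Ee
E/II-2 ? ·: ee|Ee|EE
E/II-3 un I-1×I-2: ee
E/II-4 ? I-1×I-2: ee|Ee
E/II-5 ? ·: ee|Ee|EE
E/III-1 ? II-5×II-4: ee|Ee|EE
E/III-2 ? II-1×II-2: ee|Ee|EE
⇒ E over [I-1,I-2,II-1,II-2,II-3,II-4,II-5,III-1,III-2]: 137 consistent

II-4 ∈ {aa CC Ee, aa CC ee, aa Cc Ee, aa Cc ee}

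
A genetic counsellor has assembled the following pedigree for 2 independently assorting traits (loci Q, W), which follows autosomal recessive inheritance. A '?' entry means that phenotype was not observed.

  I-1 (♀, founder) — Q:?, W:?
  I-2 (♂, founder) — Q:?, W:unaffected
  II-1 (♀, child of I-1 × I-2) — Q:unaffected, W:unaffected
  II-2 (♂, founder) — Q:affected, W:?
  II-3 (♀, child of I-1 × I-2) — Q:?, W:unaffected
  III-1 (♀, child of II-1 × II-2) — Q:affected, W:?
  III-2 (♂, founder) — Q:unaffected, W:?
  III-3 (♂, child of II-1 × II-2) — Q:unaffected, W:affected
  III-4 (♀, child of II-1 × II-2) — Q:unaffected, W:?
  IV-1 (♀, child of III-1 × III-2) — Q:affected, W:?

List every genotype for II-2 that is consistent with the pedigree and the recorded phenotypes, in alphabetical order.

II-2 ∈ {qq Ww, qq ww}

Q/I-1 ? ·: QQ|Qq|qq
Q/I-2 ? ·: QQ|Qq|qq
Q/II-1 un I-1×I-2: Qq
Q/II-2 aff ·: qq
Q/II-3 ? I-1×I-2: QQ|Qq|qq
Q/III-1 aff II-1×II-2: qq
Q/III-2 un ·: Qq
Q/III-3 un II-1×II-2: Qq
Q/III-4 un II-1×II-2: Qq
Q/IV-1 aff III-1×III-2: qq
⇒ Q over [I-1,I-2,II-1,II-2,II-3,III-1,III-2,III-3,III-4,IV-1]: 13 consistent
W/I-1 ? ·: WW|Ww|ww
W/I-2 un ·: WW|Ww
W/II-1 un I-1×I-2: Ww
W/II-2 ? ·: Ww|ww
W/II-3 un I-1×I-2: WW|Ww
W/III-1 ? II-1×II-2: WW|Ww|ww
W/III-2 ? ·: WW|Ww|ww
W/III-3 aff II-1×II-2: ww
W/III-4 ? II-1×II-2: WW|Ww|ww
W/IV-1 ? III-1×III-2: WW|Ww|ww
⇒ W over [I-1,I-2,II-1,II-2,II-3,III-1,III-2,III-3,III-4,IV-1]: 536 consistent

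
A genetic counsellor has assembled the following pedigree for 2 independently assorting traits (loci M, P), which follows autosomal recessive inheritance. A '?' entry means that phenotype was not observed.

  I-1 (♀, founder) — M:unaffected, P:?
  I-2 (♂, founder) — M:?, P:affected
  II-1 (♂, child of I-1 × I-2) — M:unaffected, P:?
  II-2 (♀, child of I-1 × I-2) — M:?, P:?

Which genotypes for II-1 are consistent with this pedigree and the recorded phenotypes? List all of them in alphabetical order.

M/I-1 un ·: MM|Mm
M/I-2 ? ·: MM|Mm|mm
M/II-1 un I-1×I-2: MM|Mm
M/II-2 ? I-1×I-2: MM|Mm|mm
⇒ M over [I-1,I-2,II-1,II-2]: 18 consistent
P/I-1 ? ·: PP|Pp|pp
P/I-2 aff ·: pp
P/II-1 ? I-1×I-2: Pp|pp
P/II-2 ? I-1×I-2: Pp|pp
⇒ P over [I-1,I-2,II-1,II-2]: 6 consistent

II-1 ∈ {MM Pp, MM pp, Mm Pp, Mm pp}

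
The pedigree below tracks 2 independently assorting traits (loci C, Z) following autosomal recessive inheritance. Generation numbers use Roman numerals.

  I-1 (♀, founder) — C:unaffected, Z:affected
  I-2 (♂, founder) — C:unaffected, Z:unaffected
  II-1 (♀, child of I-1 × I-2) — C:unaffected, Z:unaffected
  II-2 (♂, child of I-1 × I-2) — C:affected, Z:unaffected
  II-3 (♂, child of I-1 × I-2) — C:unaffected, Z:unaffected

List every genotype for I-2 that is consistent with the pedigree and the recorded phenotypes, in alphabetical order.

I-2 ∈ {Cc ZZ, Cc Zz}

C/I-1 un ·: Cc
C/I-2 un ·: Cc
C/II-1 un I-1×I-2: CC|Cc
C/II-2 aff I-1×I-2: cc
C/II-3 un I-1×I-2: CC|Cc
⇒ C over [I-1,I-2,II-1,II-2,II-3]: 4 consistent
Z/I-1 aff ·: zz
Z/I-2 un ·: ZZ|Zz
Z/II-1 un I-1×I-2: Zz
Z/II-2 un I-1×I-2: Zz
Z/II-3 un I-1×I-2: Zz
⇒ Z over [I-1,I-2,II-1,II-2,II-3]: 2 consistent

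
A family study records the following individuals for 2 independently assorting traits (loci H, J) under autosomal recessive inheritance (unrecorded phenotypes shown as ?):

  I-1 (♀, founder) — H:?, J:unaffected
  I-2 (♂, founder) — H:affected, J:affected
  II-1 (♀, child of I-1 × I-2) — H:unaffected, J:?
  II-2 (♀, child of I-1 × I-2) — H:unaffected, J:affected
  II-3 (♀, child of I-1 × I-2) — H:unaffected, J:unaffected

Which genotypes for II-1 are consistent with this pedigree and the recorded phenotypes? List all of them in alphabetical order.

II-1 ∈ {Hh Jj, Hh jj}

H/I-1 ? ·: HH|Hh
H/I-2 aff ·: hh
H/II-1 un I-1×I-2: Hh
H/II-2 un I-1×I-2: Hh
H/II-3 un I-1×I-2: Hh
⇒ H over [I-1,I-2,II-1,II-2,II-3]: 2 consistent
J/I-1 un ·: Jj
J/I-2 aff ·: jj
J/II-1 ? I-1×I-2: Jj|jj
J/II-2 aff I-1×I-2: jj
J/II-3 un I-1×I-2: Jj
⇒ J over [I-1,I-2,II-1,II-2,II-3]: 2 consistent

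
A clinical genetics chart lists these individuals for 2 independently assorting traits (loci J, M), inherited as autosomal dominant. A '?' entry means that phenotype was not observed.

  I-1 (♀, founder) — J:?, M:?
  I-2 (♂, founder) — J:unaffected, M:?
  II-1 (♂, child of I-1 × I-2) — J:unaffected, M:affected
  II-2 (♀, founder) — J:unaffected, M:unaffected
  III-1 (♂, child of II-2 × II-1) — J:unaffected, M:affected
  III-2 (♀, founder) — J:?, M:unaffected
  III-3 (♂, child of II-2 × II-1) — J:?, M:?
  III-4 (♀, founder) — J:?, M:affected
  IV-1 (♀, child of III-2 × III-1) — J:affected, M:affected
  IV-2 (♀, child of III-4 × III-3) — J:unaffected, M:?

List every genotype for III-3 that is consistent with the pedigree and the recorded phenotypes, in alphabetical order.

III-3 ∈ {jj Mm, jj mm}

J/I-1 ? ·: jj|Jj
J/I-2 un ·: jj
J/II-1 un I-1×I-2: jj
J/II-2 un ·: jj
J/III-1 un II-2×II-1: jj
J/III-2 ? ·: Jj|JJ
J/III-3 ? II-2×II-1: jj
J/III-4 ? ·: jj|Jj
J/IV-1 aff III-2×III-1: Jj
J/IV-2 un III-4×III-3: jj
⇒ J over [I-1,I-2,II-1,II-2,III-1,III-2,III-3,III-4,IV-1,IV-2]: 8 consistent
M/I-1 ? ·: mm|Mm|MM
M/I-2 ? ·: mm|Mm|MM
M/II-1 aff I-1×I-2: Mm|MM
M/II-2 un ·: mm
M/III-1 aff II-2×II-1: Mm
M/III-2 un ·: mm
M/III-3 ? II-2×II-1: mm|Mm
M/III-4 aff ·: Mm|MM
M/IV-1 aff III-2×III-1: Mm
M/IV-2 ? III-4×III-3: mm|Mm|MM
⇒ M over [I-1,I-2,II-1,II-2,III-1,III-2,III-3,III-4,IV-1,IV-2]: 76 consistent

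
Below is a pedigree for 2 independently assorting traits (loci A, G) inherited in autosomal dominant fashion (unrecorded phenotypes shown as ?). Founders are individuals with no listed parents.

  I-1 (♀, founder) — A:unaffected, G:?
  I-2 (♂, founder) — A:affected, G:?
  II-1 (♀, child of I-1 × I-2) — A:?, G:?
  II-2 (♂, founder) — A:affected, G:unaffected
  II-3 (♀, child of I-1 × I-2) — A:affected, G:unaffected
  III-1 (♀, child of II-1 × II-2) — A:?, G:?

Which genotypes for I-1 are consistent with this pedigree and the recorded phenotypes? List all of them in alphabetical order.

A/I-1 un ·: aa
A/I-2 aff ·: Aa|AA
A/II-1 ? I-1×I-2: aa|Aa
A/II-2 aff ·: Aa|AA
A/II-3 aff I-1×I-2: Aa
A/III-1 ? II-1×II-2: aa|Aa|AA
⇒ A over [I-1,I-2,II-1,II-2,II-3,III-1]: 13 consistent
G/I-1 ? ·: gg|Gg
G/I-2 ? ·: gg|Gg
G/II-1 ? I-1×I-2: gg|Gg|GG
G/II-2 un ·: gg
G/II-3 un I-1×I-2: gg
G/III-1 ? II-1×II-2: gg|Gg
⇒ G over [I-1,I-2,II-1,II-2,II-3,III-1]: 11 consistent

I-1 ∈ {aa Gg, aa gg}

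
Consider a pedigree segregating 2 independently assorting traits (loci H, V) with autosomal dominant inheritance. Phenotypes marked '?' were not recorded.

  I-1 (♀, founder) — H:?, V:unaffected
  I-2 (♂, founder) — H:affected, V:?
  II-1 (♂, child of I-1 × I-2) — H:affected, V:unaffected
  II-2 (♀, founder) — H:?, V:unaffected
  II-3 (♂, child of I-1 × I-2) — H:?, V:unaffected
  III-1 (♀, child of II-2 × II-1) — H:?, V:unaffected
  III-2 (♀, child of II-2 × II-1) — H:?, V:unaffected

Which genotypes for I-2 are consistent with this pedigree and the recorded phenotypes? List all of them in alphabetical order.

I-2 ∈ {HH Vv, HH vv, Hh Vv, Hh vv}

H/I-1 ? ·: hh|Hh|HH
H/I-2 aff ·: Hh|HH
H/II-1 aff I-1×I-2: Hh|HH
H/II-2 ? ·: hh|Hh|HH
H/II-3 ? I-1×I-2: hh|Hh|HH
H/III-1 ? II-2×II-1: hh|Hh|HH
H/III-2 ? II-2×II-1: hh|Hh|HH
⇒ H over [I-1,I-2,II-1,II-2,II-3,III-1,III-2]: 218 consistent
V/I-1 un ·: vv
V/I-2 ? ·: vv|Vv
V/II-1 un I-1×I-2: vv
V/II-2 un ·: vv
V/II-3 un I-1×I-2: vv
V/III-1 un II-2×II-1: vv
V/III-2 un II-2×II-1: vv
⇒ V over [I-1,I-2,II-1,II-2,II-3,III-1,III-2]: 2 consistent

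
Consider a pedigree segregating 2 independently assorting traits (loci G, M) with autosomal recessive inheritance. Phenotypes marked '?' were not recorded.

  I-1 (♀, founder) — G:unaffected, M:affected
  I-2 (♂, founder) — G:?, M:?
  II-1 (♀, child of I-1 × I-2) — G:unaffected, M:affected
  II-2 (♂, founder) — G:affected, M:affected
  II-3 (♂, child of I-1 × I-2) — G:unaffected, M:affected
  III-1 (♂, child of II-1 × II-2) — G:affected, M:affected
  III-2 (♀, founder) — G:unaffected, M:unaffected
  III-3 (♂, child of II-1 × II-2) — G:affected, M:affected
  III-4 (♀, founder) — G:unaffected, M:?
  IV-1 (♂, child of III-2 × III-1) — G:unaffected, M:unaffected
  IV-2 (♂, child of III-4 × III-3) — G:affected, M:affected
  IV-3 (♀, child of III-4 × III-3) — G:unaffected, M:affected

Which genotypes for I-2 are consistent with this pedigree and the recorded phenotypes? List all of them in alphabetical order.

G/I-1 un ·: GG|Gg
G/I-2 ? ·: GG|Gg|gg
G/II-1 un I-1×I-2: Gg
G/II-2 aff ·: gg
G/II-3 un I-1×I-2: GG|Gg
G/III-1 aff II-1×II-2: gg
G/III-2 un ·: GG|Gg
G/III-3 aff II-1×II-2: gg
G/III-4 un ·: Gg
G/IV-1 un III-2×III-1: Gg
G/IV-2 aff III-4×III-3: gg
G/IV-3 un III-4×III-3: Gg
⇒ G over [I-1,I-2,II-1,II-2,II-3,III-1,III-2,III-3,III-4,IV-1,IV-2,IV-3]: 16 consistent
M/I-1 aff ·: mm
M/I-2 ? ·: Mm|mm
M/II-1 aff I-1×I-2: mm
M/II-2 aff ·: mm
M/II-3 aff I-1×I-2: mm
M/III-1 aff II-1×II-2: mm
M/III-2 un ·: MM|Mm
M/III-3 aff II-1×II-2: mm
M/III-4 ? ·: Mm|mm
M/IV-1 un III-2×III-1: Mm
M/IV-2 aff III-4×III-3: mm
M/IV-3 aff III-4×III-3: mm
⇒ M over [I-1,I-2,II-1,II-2,II-3,III-1,III-2,III-3,III-4,IV-1,IV-2,IV-3]: 8 consistent

I-2 ∈ {GG Mm, GG mm, Gg Mm, Gg mm, gg Mm, gg mm}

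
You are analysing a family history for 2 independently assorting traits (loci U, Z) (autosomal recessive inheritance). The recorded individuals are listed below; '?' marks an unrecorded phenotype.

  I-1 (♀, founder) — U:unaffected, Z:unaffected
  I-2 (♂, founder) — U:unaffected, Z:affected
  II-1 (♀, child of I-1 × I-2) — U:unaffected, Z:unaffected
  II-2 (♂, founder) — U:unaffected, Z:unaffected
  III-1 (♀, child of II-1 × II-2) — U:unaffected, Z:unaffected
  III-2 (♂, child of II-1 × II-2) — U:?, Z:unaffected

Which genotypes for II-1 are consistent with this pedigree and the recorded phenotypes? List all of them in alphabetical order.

U/I-1 un ·: UU|Uu
U/I-2 un ·: UU|Uu
U/II-1 un I-1×I-2: UU|Uu
U/II-2 un ·: UU|Uu
U/III-1 un II-1×II-2: UU|Uu
U/III-2 ? II-1×II-2: UU|Uu|uu
⇒ U over [I-1,I-2,II-1,II-2,III-1,III-2]: 50 consistent
Z/I-1 un ·: ZZ|Zz
Z/I-2 aff ·: zz
Z/II-1 un I-1×I-2: Zz
Z/II-2 un ·: ZZ|Zz
Z/III-1 un II-1×II-2: ZZ|Zz
Z/III-2 un II-1×II-2: ZZ|Zz
⇒ Z over [I-1,I-2,II-1,II-2,III-1,III-2]: 16 consistent

II-1 ∈ {UU Zz, Uu Zz}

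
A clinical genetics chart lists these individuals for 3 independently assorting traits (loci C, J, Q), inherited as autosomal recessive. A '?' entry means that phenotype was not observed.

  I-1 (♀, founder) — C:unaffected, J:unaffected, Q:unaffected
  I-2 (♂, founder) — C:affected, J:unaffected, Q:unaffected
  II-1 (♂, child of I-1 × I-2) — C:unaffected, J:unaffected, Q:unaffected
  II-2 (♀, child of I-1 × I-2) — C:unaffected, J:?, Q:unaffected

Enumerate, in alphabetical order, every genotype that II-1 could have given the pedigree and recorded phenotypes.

C/I-1 un ·: CC|Cc
C/I-2 aff ·: cc
C/II-1 un I-1×I-2: Cc
C/II-2 un I-1×I-2: Cc
⇒ C over [I-1,I-2,II-1,II-2]: 2 consistent
J/I-1 un ·: JJ|Jj
J/I-2 un ·: JJ|Jj
J/II-1 un I-1×I-2: JJ|Jj
J/II-2 ? I-1×I-2: JJ|Jj|jj
⇒ J over [I-1,I-2,II-1,II-2]: 15 consistent
Q/I-1 un ·: QQ|Qq
Q/I-2 un ·: QQ|Qq
Q/II-1 un I-1×I-2: QQ|Qq
Q/II-2 un I-1×I-2: QQ|Qq
⇒ Q over [I-1,I-2,II-1,II-2]: 13 consistent

II-1 ∈ {Cc JJ QQ, Cc JJ Qq, Cc Jj QQ, Cc Jj Qq}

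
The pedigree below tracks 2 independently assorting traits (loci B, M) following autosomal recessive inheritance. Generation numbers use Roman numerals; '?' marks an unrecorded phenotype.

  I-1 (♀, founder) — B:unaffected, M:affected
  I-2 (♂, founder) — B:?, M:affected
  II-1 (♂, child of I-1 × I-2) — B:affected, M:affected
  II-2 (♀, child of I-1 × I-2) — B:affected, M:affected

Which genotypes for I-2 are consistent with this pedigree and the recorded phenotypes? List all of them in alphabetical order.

I-2 ∈ {Bb mm, bb mm}

B/I-1 un ·: Bb
B/I-2 ? ·: Bb|bb
B/II-1 aff I-1×I-2: bb
B/II-2 aff I-1×I-2: bb
⇒ B over [I-1,I-2,II-1,II-2]: 2 consistent
M/I-1 aff ·: mm
M/I-2 aff ·: mm
M/II-1 aff I-1×I-2: mm
M/II-2 aff I-1×I-2: mm
⇒ M over [I-1,I-2,II-1,II-2]: 1 consistent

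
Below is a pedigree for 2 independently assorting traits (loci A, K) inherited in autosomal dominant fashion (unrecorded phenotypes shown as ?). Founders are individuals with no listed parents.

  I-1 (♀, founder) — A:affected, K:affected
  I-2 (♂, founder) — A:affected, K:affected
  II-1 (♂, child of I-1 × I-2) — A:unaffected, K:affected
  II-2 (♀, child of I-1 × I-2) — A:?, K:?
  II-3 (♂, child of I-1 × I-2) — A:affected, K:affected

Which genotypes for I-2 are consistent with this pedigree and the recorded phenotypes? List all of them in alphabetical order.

I-2 ∈ {Aa KK, Aa Kk}

A/I-1 aff ·: Aa
A/I-2 aff ·: Aa
A/II-1 un I-1×I-2: aa
A/II-2 ? I-1×I-2: aa|Aa|AA
A/II-3 aff I-1×I-2: Aa|AA
⇒ A over [I-1,I-2,II-1,II-2,II-3]: 6 consistent
K/I-1 aff ·: Kk|KK
K/I-2 aff ·: Kk|KK
K/II-1 aff I-1×I-2: Kk|KK
K/II-2 ? I-1×I-2: kk|Kk|KK
K/II-3 aff I-1×I-2: Kk|KK
⇒ K over [I-1,I-2,II-1,II-2,II-3]: 29 consistent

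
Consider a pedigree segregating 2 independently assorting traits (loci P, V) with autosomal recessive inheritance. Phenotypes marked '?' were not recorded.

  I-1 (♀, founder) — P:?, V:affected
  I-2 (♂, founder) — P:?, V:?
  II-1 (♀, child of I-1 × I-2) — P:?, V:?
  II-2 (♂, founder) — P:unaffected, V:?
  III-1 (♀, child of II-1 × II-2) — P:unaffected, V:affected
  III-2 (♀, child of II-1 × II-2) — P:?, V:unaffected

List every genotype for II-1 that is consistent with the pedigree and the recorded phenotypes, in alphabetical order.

P/I-1 ? ·: PP|Pp|pp
P/I-2 ? ·: PP|Pp|pp
P/II-1 ? I-1×I-2: PP|Pp|pp
P/II-2 un ·: PP|Pp
P/III-1 un II-1×II-2: PP|Pp
P/III-2 ? II-1×II-2: PP|Pp|pp
⇒ P over [I-1,I-2,II-1,II-2,III-1,III-2]: 102 consistent
V/I-1 aff ·: vv
V/I-2 ? ·: VV|Vv|vv
V/II-1 ? I-1×I-2: Vv|vv
V/II-2 ? ·: Vv|vv
V/III-1 aff II-1×II-2: vv
V/III-2 un II-1×II-2: VV|Vv
⇒ V over [I-1,I-2,II-1,II-2,III-1,III-2]: 8 consistent

II-1 ∈ {PP Vv, PP vv, Pp Vv, Pp vv, pp Vv, pp vv}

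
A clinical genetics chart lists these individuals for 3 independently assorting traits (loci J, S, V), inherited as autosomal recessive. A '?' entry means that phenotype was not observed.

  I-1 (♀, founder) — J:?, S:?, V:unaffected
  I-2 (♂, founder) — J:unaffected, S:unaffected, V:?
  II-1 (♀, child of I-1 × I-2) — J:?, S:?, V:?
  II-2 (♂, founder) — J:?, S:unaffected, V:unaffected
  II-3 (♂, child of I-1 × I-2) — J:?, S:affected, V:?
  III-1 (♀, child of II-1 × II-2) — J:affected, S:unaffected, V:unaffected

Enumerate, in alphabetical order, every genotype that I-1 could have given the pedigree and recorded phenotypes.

J/I-1 ? ·: JJ|Jj|jj
J/I-2 un ·: JJ|Jj
J/II-1 ? I-1×I-2: Jj|jj
J/II-2 ? ·: Jj|jj
J/II-3 ? I-1×I-2: JJ|Jj|jj
J/III-1 aff II-1×II-2: jj
⇒ J over [I-1,I-2,II-1,II-2,II-3,III-1]: 30 consistent
S/I-1 ? ·: Ss|ss
S/I-2 un ·: Ss
S/II-1 ? I-1×I-2: SS|Ss|ss
S/II-2 un ·: SS|Ss
S/II-3 aff I-1×I-2: ss
S/III-1 un II-1×II-2: SS|Ss
⇒ S over [I-1,I-2,II-1,II-2,II-3,III-1]: 15 consistent
V/I-1 un ·: VV|Vv
V/I-2 ? ·: VV|Vv|vv
V/II-1 ? I-1×I-2: VV|Vv|vv
V/II-2 un ·: VV|Vv
V/II-3 ? I-1×I-2: VV|Vv|vv
V/III-1 un II-1×II-2: VV|Vv
⇒ V over [I-1,I-2,II-1,II-2,II-3,III-1]: 74 consistent

I-1 ∈ {JJ Ss VV, JJ Ss Vv, JJ ss VV, JJ ss Vv, Jj Ss VV, Jj Ss Vv, Jj ss VV, Jj ss Vv, jj Ss VV, jj Ss Vv, jj ss VV, jj ss Vv}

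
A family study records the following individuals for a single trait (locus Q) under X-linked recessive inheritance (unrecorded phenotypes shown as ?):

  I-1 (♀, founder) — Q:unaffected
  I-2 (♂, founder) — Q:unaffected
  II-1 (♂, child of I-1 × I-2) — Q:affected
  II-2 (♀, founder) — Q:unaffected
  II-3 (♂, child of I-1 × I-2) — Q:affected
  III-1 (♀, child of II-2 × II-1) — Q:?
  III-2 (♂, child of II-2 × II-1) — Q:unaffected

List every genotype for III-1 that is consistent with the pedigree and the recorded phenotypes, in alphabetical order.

Q/I-1 un ·: X^QX^q
Q/I-2 un ·: X^QY
Q/II-1 aff I-1×I-2: X^qY
Q/II-2 un ·: X^QX^Q|X^QX^q
Q/II-3 aff I-1×I-2: X^qY
Q/III-1 ? II-2×II-1: X^QX^q|X^qX^q
Q/III-2 un II-2×II-1: X^QY
⇒ Q over [I-1,I-2,II-1,II-2,II-3,III-1,III-2]: 3 consistent

III-1 ∈ {X^QX^q, X^qX^q}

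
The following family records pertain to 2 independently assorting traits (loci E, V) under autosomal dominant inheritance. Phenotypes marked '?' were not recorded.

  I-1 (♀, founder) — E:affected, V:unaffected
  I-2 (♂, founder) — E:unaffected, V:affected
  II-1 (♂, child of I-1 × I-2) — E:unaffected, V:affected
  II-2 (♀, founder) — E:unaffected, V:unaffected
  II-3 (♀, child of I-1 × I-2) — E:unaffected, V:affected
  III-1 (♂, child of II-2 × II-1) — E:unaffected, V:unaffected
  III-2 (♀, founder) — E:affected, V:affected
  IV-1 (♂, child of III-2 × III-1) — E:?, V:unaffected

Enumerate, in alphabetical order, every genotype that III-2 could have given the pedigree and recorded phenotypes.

E/I-1 aff ·: Ee
E/I-2 un ·: ee
E/II-1 un I-1×I-2: ee
E/II-2 un ·: ee
E/II-3 un I-1×I-2: ee
E/III-1 un II-2×II-1: ee
E/III-2 aff ·: Ee|EE
E/IV-1 ? III-2×III-1: ee|Ee
⇒ E over [I-1,I-2,II-1,II-2,II-3,III-1,III-2,IV-1]: 3 consistent
V/I-1 un ·: vv
V/I-2 aff ·: Vv|VV
V/II-1 aff I-1×I-2: Vv
V/II-2 un ·: vv
V/II-3 aff I-1×I-2: Vv
V/III-1 un II-2×II-1: vv
V/III-2 aff ·: Vv
V/IV-1 un III-2×III-1: vv
⇒ V over [I-1,I-2,II-1,II-2,II-3,III-1,III-2,IV-1]: 2 consistent

III-2 ∈ {EE Vv, Ee Vv}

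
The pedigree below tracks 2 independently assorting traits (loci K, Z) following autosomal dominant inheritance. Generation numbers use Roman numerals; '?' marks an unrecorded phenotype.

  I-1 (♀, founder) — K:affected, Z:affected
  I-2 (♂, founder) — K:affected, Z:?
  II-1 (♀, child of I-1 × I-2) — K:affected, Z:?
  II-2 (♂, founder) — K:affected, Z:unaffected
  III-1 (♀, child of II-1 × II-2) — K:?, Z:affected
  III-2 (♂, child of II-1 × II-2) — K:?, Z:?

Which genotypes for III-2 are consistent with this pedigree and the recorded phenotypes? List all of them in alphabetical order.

III-2 ∈ {KK Zz, KK zz, Kk Zz, Kk zz, kk Zz, kk zz}

K/I-1 aff ·: Kk|KK
K/I-2 aff ·: Kk|KK
K/II-1 aff I-1×I-2: Kk|KK
K/II-2 aff ·: Kk|KK
K/III-1 ? II-1×II-2: kk|Kk|KK
K/III-2 ? II-1×II-2: kk|Kk|KK
⇒ K over [I-1,I-2,II-1,II-2,III-1,III-2]: 59 consistent
Z/I-1 aff ·: Zz|ZZ
Z/I-2 ? ·: zz|Zz|ZZ
Z/II-1 ? I-1×I-2: Zz|ZZ
Z/II-2 un ·: zz
Z/III-1 aff II-1×II-2: Zz
Z/III-2 ? II-1×II-2: zz|Zz
⇒ Z over [I-1,I-2,II-1,II-2,III-1,III-2]: 14 consistent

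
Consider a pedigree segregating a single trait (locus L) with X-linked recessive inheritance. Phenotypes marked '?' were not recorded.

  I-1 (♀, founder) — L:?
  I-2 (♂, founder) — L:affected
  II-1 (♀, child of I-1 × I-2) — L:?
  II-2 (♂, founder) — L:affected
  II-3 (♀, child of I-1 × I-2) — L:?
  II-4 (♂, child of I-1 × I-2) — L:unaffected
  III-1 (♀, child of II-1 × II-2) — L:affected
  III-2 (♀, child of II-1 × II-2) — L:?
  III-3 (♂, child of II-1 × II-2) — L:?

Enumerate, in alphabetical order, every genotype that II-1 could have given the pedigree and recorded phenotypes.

II-1 ∈ {X^LX^l, X^lX^l}

L/I-1 ? ·: X^LX^L|X^LX^l
L/I-2 aff ·: X^lY
L/II-1 ? I-1×I-2: X^LX^l|X^lX^l
L/II-2 aff ·: X^lY
L/II-3 ? I-1×I-2: X^LX^l|X^lX^l
L/II-4 un I-1×I-2: X^LY
L/III-1 aff II-1×II-2: X^lX^l
L/III-2 ? II-1×II-2: X^LX^l|X^lX^l
L/III-3 ? II-1×II-2: X^LY|X^lY
⇒ L over [I-1,I-2,II-1,II-2,II-3,II-4,III-1,III-2,III-3]: 14 consistent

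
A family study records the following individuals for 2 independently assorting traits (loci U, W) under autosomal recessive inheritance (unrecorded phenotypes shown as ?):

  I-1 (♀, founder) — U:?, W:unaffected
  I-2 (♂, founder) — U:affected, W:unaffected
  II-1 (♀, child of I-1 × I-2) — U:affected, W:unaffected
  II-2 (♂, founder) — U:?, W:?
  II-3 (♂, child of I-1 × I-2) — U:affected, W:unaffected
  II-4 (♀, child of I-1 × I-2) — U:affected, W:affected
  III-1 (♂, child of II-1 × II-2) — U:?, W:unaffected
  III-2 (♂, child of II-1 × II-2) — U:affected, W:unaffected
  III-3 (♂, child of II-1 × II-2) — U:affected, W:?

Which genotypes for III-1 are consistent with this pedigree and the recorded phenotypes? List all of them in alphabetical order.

III-1 ∈ {Uu WW, Uu Ww, uu WW, uu Ww}

U/I-1 ? ·: Uu|uu
U/I-2 aff ·: uu
U/II-1 aff I-1×I-2: uu
U/II-2 ? ·: Uu|uu
U/II-3 aff I-1×I-2: uu
U/II-4 aff I-1×I-2: uu
U/III-1 ? II-1×II-2: Uu|uu
U/III-2 aff II-1×II-2: uu
U/III-3 aff II-1×II-2: uu
⇒ U over [I-1,I-2,II-1,II-2,II-3,II-4,III-1,III-2,III-3]: 6 consistent
W/I-1 un ·: Ww
W/I-2 un ·: Ww
W/II-1 un I-1×I-2: WW|Ww
W/II-2 ? ·: WW|Ww|ww
W/II-3 un I-1×I-2: WW|Ww
W/II-4 aff I-1×I-2: ww
W/III-1 un II-1×II-2: WW|Ww
W/III-2 un II-1×II-2: WW|Ww
W/III-3 ? II-1×II-2: WW|Ww|ww
⇒ W over [I-1,I-2,II-1,II-2,II-3,II-4,III-1,III-2,III-3]: 64 consistent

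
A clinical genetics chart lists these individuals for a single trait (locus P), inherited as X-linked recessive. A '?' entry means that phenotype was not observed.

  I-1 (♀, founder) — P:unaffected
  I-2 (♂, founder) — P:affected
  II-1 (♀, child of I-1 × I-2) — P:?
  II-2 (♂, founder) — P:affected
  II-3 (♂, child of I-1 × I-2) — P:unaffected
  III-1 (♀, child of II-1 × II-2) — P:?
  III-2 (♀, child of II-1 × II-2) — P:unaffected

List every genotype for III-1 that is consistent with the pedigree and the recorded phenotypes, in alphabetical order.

P/I-1 un ·: X^PX^P|X^PX^p
P/I-2 aff ·: X^pY
P/II-1 ? I-1×I-2: X^PX^p
P/II-2 aff ·: X^pY
P/II-3 un I-1×I-2: X^PY
P/III-1 ? II-1×II-2: X^PX^p|X^pX^p
P/III-2 un II-1×II-2: X^PX^p
⇒ P over [I-1,I-2,II-1,II-2,II-3,III-1,III-2]: 4 consistent

III-1 ∈ {X^PX^p, X^pX^p}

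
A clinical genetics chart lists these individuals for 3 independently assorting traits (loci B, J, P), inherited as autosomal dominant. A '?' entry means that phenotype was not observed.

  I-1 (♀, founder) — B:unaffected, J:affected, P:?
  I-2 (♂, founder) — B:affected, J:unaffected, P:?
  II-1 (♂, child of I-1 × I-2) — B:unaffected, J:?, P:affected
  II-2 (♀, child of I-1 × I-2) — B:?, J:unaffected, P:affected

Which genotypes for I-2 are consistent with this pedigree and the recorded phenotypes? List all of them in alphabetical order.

I-2 ∈ {Bb jj PP, Bb jj Pp, Bb jj pp}

B/I-1 un ·: bb
B/I-2 aff ·: Bb
B/II-1 un I-1×I-2: bb
B/II-2 ? I-1×I-2: bb|Bb
⇒ B over [I-1,I-2,II-1,II-2]: 2 consistent
J/I-1 aff ·: Jj
J/I-2 un ·: jj
J/II-1 ? I-1×I-2: jj|Jj
J/II-2 un I-1×I-2: jj
⇒ J over [I-1,I-2,II-1,II-2]: 2 consistent
P/I-1 ? ·: pp|Pp|PP
P/I-2 ? ·: pp|Pp|PP
P/II-1 aff I-1×I-2: Pp|PP
P/II-2 aff I-1×I-2: Pp|PP
⇒ P over [I-1,I-2,II-1,II-2]: 17 consistent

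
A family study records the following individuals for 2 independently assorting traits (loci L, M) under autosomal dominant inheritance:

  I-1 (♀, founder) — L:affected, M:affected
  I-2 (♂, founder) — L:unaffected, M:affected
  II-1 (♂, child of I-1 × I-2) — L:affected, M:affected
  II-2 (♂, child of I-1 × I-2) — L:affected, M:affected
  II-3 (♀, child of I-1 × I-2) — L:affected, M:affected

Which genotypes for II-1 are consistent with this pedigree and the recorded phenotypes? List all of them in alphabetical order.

L/I-1 aff ·: Ll|LL
L/I-2 un ·: ll
L/II-1 aff I-1×I-2: Ll
L/II-2 aff I-1×I-2: Ll
L/II-3 aff I-1×I-2: Ll
⇒ L over [I-1,I-2,II-1,II-2,II-3]: 2 consistent
M/I-1 aff ·: Mm|MM
M/I-2 aff ·: Mm|MM
M/II-1 aff I-1×I-2: Mm|MM
M/II-2 aff I-1×I-2: Mm|MM
M/II-3 aff I-1×I-2: Mm|MM
⇒ M over [I-1,I-2,II-1,II-2,II-3]: 25 consistent

II-1 ∈ {Ll MM, Ll Mm}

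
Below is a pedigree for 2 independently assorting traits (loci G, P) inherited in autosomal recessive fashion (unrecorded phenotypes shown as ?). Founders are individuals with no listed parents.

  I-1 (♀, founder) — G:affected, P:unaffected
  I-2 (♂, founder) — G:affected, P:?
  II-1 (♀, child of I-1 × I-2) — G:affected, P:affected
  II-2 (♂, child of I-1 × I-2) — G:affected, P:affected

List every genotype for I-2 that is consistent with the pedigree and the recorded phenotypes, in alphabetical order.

I-2 ∈ {gg Pp, gg pp}

G/I-1 aff ·: gg
G/I-2 aff ·: gg
G/II-1 aff I-1×I-2: gg
G/II-2 aff I-1×I-2: gg
⇒ G over [I-1,I-2,II-1,II-2]: 1 consistent
P/I-1 un ·: Pp
P/I-2 ? ·: Pp|pp
P/II-1 aff I-1×I-2: pp
P/II-2 aff I-1×I-2: pp
⇒ P over [I-1,I-2,II-1,II-2]: 2 consistent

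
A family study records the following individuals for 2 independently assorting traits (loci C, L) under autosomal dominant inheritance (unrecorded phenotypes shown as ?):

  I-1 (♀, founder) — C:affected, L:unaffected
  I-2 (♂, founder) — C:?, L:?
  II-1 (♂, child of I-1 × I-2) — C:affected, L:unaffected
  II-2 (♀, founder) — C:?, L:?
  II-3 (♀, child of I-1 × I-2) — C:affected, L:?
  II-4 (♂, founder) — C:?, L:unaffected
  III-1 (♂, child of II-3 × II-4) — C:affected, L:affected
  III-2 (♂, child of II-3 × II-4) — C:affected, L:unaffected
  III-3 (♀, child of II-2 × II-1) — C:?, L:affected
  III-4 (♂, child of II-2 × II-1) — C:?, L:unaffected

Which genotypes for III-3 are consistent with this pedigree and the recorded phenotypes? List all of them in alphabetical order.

C/I-1 aff ·: Cc|CC
C/I-2 ? ·: cc|Cc|CC
C/II-1 aff I-1×I-2: Cc|CC
C/II-2 ? ·: cc|Cc|CC
C/II-3 aff I-1×I-2: Cc|CC
C/II-4 ? ·: cc|Cc|CC
C/III-1 aff II-3×II-4: Cc|CC
C/III-2 aff II-3×II-4: Cc|CC
C/III-3 ? II-2×II-1: cc|Cc|CC
C/III-4 ? II-2×II-1: cc|Cc|CC
⇒ C over [I-1,I-2,II-1,II-2,II-3,II-4,III-1,III-2,III-3,III-4]: 1377 consistent
L/I-1 un ·: ll
L/I-2 ? ·: Ll
L/II-1 un I-1×I-2: ll
L/II-2 ? ·: Ll
L/II-3 ? I-1×I-2: Ll
L/II-4 un ·: ll
L/III-1 aff II-3×II-4: Ll
L/III-2 un II-3×II-4: ll
L/III-3 aff II-2×II-1: Ll
L/III-4 un II-2×II-1: ll
⇒ L over [I-1,I-2,II-1,II-2,II-3,II-4,III-1,III-2,III-3,III-4]: 1 consistent

III-3 ∈ {CC Ll, Cc Ll, cc Ll}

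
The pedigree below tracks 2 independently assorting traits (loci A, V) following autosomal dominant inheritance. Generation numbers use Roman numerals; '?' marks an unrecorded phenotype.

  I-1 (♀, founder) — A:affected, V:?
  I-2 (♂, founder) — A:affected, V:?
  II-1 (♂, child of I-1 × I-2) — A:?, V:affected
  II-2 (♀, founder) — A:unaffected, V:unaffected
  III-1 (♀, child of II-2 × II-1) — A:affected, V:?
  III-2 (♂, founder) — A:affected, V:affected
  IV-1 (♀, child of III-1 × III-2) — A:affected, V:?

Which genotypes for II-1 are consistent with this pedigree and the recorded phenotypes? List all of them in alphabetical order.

II-1 ∈ {AA VV, AA Vv, Aa VV, Aa Vv}

A/I-1 aff ·: Aa|AA
A/I-2 aff ·: Aa|AA
A/II-1 ? I-1×I-2: Aa|AA
A/II-2 un ·: aa
A/III-1 aff II-2×II-1: Aa
A/III-2 aff ·: Aa|AA
A/IV-1 aff III-1×III-2: Aa|AA
⇒ A over [I-1,I-2,II-1,II-2,III-1,III-2,IV-1]: 28 consistent
V/I-1 ? ·: vv|Vv|VV
V/I-2 ? ·: vv|Vv|VV
V/II-1 aff I-1×I-2: Vv|VV
V/II-2 un ·: vv
V/III-1 ? II-2×II-1: vv|Vv
V/III-2 aff ·: Vv|VV
V/IV-1 ? III-1×III-2: vv|Vv|VV
⇒ V over [I-1,I-2,II-1,II-2,III-1,III-2,IV-1]: 76 consistent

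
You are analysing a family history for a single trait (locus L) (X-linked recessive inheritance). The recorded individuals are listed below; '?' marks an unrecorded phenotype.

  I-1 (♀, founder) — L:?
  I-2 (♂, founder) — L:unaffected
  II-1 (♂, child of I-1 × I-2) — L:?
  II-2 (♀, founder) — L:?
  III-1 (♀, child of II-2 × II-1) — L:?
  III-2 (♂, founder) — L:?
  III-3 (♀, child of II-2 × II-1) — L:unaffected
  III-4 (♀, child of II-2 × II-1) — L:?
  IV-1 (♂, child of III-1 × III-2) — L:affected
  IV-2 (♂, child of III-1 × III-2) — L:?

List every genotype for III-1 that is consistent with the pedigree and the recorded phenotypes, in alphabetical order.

III-1 ∈ {X^LX^l, X^lX^l}

L/I-1 ? ·: X^LX^L|X^LX^l|X^lX^l
L/I-2 un ·: X^LY
L/II-1 ? I-1×I-2: X^LY|X^lY
L/II-2 ? ·: X^LX^L|X^LX^l|X^lX^l
L/III-1 ? II-2×II-1: X^LX^l|X^lX^l
L/III-2 ? ·: X^LY|X^lY
L/III-3 un II-2×II-1: X^LX^L|X^LX^l
L/III-4 ? II-2×II-1: X^LX^L|X^LX^l|X^lX^l
L/IV-1 aff III-1×III-2: X^lY
L/IV-2 ? III-1×III-2: X^LY|X^lY
⇒ L over [I-1,I-2,II-1,II-2,III-1,III-2,III-3,III-4,IV-1,IV-2]: 72 consistent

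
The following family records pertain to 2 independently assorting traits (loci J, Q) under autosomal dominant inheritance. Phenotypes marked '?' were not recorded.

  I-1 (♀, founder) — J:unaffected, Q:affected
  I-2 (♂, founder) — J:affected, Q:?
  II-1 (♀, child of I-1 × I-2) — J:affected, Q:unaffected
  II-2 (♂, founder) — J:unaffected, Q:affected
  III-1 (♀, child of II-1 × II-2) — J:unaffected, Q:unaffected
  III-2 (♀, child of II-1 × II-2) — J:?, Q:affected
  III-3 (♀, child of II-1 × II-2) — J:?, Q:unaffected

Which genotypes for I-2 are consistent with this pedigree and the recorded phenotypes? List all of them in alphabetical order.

J/I-1 un ·: jj
J/I-2 aff ·: Jj|JJ
J/II-1 aff I-1×I-2: Jj
J/II-2 un ·: jj
J/III-1 un II-1×II-2: jj
J/III-2 ? II-1×II-2: jj|Jj
J/III-3 ? II-1×II-2: jj|Jj
⇒ J over [I-1,I-2,II-1,II-2,III-1,III-2,III-3]: 8 consistent
Q/I-1 aff ·: Qq
Q/I-2 ? ·: qq|Qq
Q/II-1 un I-1×I-2: qq
Q/II-2 aff ·: Qq
Q/III-1 un II-1×II-2: qq
Q/III-2 aff II-1×II-2: Qq
Q/III-3 un II-1×II-2: qq
⇒ Q over [I-1,I-2,II-1,II-2,III-1,III-2,III-3]: 2 consistent

I-2 ∈ {JJ Qq, JJ qq, Jj Qq, Jj qq}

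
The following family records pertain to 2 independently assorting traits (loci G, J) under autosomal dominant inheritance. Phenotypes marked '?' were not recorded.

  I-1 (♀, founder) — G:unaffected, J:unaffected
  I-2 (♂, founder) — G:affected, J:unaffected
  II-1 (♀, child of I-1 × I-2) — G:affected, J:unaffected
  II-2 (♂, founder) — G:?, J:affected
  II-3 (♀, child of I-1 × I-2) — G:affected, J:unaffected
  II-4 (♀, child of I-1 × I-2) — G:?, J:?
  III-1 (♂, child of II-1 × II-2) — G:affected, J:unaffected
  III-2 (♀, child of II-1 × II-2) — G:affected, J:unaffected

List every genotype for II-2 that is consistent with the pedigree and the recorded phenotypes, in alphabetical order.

II-2 ∈ {GG Jj, Gg Jj, gg Jj}

G/I-1 un ·: gg
G/I-2 aff ·: Gg|GG
G/II-1 aff I-1×I-2: Gg
G/II-2 ? ·: gg|Gg|GG
G/II-3 aff I-1×I-2: Gg
G/II-4 ? I-1×I-2: gg|Gg
G/III-1 aff II-1×II-2: Gg|GG
G/III-2 aff II-1×II-2: Gg|GG
⇒ G over [I-1,I-2,II-1,II-2,II-3,II-4,III-1,III-2]: 27 consistent
J/I-1 un ·: jj
J/I-2 un ·: jj
J/II-1 un I-1×I-2: jj
J/II-2 aff ·: Jj
J/II-3 un I-1×I-2: jj
J/II-4 ? I-1×I-2: jj
J/III-1 un II-1×II-2: jj
J/III-2 un II-1×II-2: jj
⇒ J over [I-1,I-2,II-1,II-2,II-3,II-4,III-1,III-2]: 1 consistent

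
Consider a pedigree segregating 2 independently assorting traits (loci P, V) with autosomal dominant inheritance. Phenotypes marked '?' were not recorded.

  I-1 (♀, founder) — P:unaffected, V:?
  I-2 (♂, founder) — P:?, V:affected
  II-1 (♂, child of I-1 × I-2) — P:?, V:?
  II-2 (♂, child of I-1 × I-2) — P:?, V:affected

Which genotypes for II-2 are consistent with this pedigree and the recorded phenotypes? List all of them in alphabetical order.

II-2 ∈ {Pp VV, Pp Vv, pp VV, pp Vv}

P/I-1 un ·: pp
P/I-2 ? ·: pp|Pp|PP
P/II-1 ? I-1×I-2: pp|Pp
P/II-2 ? I-1×I-2: pp|Pp
⇒ P over [I-1,I-2,II-1,II-2]: 6 consistent
V/I-1 ? ·: vv|Vv|VV
V/I-2 aff ·: Vv|VV
V/II-1 ? I-1×I-2: vv|Vv|VV
V/II-2 aff I-1×I-2: Vv|VV
⇒ V over [I-1,I-2,II-1,II-2]: 18 consistent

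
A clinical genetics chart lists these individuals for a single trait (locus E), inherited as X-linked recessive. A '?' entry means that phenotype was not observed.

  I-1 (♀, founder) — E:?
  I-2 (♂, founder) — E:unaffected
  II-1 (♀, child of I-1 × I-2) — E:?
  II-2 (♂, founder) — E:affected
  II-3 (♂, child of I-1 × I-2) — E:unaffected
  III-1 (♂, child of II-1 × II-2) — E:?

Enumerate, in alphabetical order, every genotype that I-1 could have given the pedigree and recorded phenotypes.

E/I-1 ? ·: X^EX^E|X^EX^e
E/I-2 un ·: X^EY
E/II-1 ? I-1×I-2: X^EX^E|X^EX^e
E/II-2 aff ·: X^eY
E/II-3 un I-1×I-2: X^EY
E/III-1 ? II-1×II-2: X^EY|X^eY
⇒ E over [I-1,I-2,II-1,II-2,II-3,III-1]: 4 consistent

I-1 ∈ {X^EX^E, X^EX^e}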